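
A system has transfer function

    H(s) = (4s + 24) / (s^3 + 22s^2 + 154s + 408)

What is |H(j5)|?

Substitute s = j5: numerator = 24 + j20, denominator = -142 + j645.
|H(j5)| = |24 + j20| / |-142 + j645| = 31.241 / 660.45 ≈ 0.04730.

|H(j5)| ≈ 0.04730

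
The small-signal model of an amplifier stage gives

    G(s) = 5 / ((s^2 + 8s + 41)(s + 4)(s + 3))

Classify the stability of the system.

stable

The poles can be read from the denominator factors: s = -4 + 5j, -4 - 5j, -4, -3.
Since all poles lie strictly in the left half-plane, the system is stable.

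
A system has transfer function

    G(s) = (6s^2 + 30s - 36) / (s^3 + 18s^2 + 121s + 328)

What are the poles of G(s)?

The poles are the roots of the denominator s^3 + 18s^2 + 121s + 328 = 0.
Trying s = -8: the polynomial evaluates to 0, so (s + 8) is a factor.
Dividing out leaves s^2 + 10s + 41 = 0.
The quadratic formula then gives s = -5 ± 4j.

s = -5 ± 4j, -8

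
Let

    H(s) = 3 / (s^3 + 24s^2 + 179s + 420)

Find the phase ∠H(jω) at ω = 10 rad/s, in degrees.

∠H(j10) ≈ -158.2°

At s = j10: numerator = 3, denominator = -1980 + j790.
∠H = ∠num − ∠den = 0° − (158.25°) = -158.2°.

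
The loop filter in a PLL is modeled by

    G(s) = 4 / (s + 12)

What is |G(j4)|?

Substitute s = j4: numerator = 4, denominator = 12 + j4.
|G(j4)| = |4| / |12 + j4| = 4 / 12.649 ≈ 0.3162.

|G(j4)| ≈ 0.3162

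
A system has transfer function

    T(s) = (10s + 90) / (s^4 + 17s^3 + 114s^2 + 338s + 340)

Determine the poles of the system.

The poles are the roots of the denominator s^4 + 17s^3 + 114s^2 + 338s + 340 = 0.
Trying s = -5: the polynomial evaluates to 0, so (s + 5) is a factor.
Dividing out leaves s^3 + 12s^2 + 54s + 68 = 0.
This factors further as (s^2 + 10s + 34)(s + 2) = 0.

s = -5 + 3j, -5 - 3j, -5, -2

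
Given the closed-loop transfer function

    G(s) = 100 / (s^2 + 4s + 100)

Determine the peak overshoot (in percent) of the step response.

Comparing s^2 + 4s + 100 to s^2 + 2ζωₙs + ωₙ²: ωₙ = 10 rad/s and ζ = 4/(2·10) = 0.2.
%OS = 100·exp(−πζ/√(1−ζ²)) = 100·exp(−π·0.2/√(1−0.2²)) ≈ 52.7%.

%OS ≈ 52.7%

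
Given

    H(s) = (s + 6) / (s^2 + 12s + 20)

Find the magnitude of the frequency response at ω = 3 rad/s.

|H(j3)| ≈ 0.1782

Substitute s = j3: numerator = 6 + j3, denominator = 11 + j36.
|H(j3)| = |6 + j3| / |11 + j36| = 6.7082 / 37.643 ≈ 0.1782.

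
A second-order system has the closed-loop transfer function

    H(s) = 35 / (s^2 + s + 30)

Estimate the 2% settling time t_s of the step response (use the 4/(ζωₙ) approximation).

Comparing s^2 + s + 30 to s^2 + 2ζωₙs + ωₙ²: ωₙ = √30 ≈ 5.477 rad/s and ζ = 1/(2·√30) ≈ 0.09129.
ζωₙ = 1/2 = 0.5, so t_s ≈ 4/(ζωₙ) = 4/0.5 = 8 s.

t_s ≈ 8 s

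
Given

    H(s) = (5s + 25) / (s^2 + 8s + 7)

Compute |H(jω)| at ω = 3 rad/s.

|H(j3)| ≈ 1.211

Substitute s = j3: numerator = 25 + j15, denominator = -2 + j24.
|H(j3)| = |25 + j15| / |-2 + j24| = 29.155 / 24.083 ≈ 1.211.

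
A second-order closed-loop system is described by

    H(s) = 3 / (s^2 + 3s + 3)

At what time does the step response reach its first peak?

Comparing s^2 + 3s + 3 to s^2 + 2ζωₙs + ωₙ²: ωₙ = √3 ≈ 1.732 rad/s and ζ = 3/(2·√3) ≈ 0.8660.
ζωₙ = 3/2 = 1.5, so ω_d = ωₙ√(1−ζ²) = √(ωₙ² − (ζωₙ)²) = √(3 − 1.5²) = √0.75 ≈ 0.8660 rad/s.
t_p = π/ω_d = π/0.8660 ≈ 3.628 s.

t_p ≈ 3.628 s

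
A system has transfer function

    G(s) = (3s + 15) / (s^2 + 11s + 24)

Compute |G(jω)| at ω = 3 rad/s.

Substitute s = j3: numerator = 15 + j9, denominator = 15 + j33.
|G(j3)| = |15 + j9| / |15 + j33| = 17.493 / 36.249 ≈ 0.4826.

|G(j3)| ≈ 0.4826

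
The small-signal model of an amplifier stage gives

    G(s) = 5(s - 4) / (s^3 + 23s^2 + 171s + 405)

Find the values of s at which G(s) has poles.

The poles are the roots of the denominator s^3 + 23s^2 + 171s + 405 = 0.
Trying s = -9: the polynomial evaluates to 0, so (s + 9) is a factor.
Dividing out leaves s^2 + 14s + 45 = 0.
Factoring the quadratic: (s + 5)(s + 9) = 0.

s = -9, -5, -9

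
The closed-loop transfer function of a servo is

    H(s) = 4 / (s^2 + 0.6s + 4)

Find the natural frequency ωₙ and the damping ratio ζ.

Compare the denominator to the standard form s^2 + 2ζωₙs + ωₙ².
ωₙ² = 4, so ωₙ = 2 rad/s.
2ζωₙ = 0.6, so ζ = 0.6/(2·2) = 0.15.

ωₙ = 2 rad/s, ζ = 0.15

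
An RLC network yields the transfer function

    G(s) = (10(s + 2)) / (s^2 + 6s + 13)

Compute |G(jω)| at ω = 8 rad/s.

Substitute s = j8: numerator = 20 + j80, denominator = -51 + j48.
|G(j8)| = |20 + j80| / |-51 + j48| = 82.462 / 70.036 ≈ 1.177.

|G(j8)| ≈ 1.177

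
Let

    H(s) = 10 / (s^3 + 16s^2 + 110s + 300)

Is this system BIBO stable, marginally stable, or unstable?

stable

The denominator s^3 + 16s^2 + 110s + 300 factors as (s + 6)(s^2 + 10s + 50), giving poles at s = -6, -5 ± 5j.
Since all poles lie strictly in the left half-plane, the system is stable.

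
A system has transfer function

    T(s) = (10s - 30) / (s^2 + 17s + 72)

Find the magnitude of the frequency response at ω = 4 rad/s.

|T(j4)| ≈ 0.5676

Substitute s = j4: numerator = -30 + j40, denominator = 56 + j68.
|T(j4)| = |-30 + j40| / |56 + j68| = 50 / 88.091 ≈ 0.5676.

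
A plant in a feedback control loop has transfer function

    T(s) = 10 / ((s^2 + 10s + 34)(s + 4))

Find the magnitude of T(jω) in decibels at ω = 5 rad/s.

Substitute s = j5: numerator = 10, denominator = -214 + j245.
|T(j5)| = |10| / |-214 + j245| = 10 / 325.30 ≈ 0.03074.
In decibels: 20·log₁₀(0.03074) ≈ -30.2 dB.

|T(j5)|_dB ≈ -30.2 dB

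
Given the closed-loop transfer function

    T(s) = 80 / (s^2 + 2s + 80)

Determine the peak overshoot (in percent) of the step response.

%OS ≈ 70.2%

Comparing s^2 + 2s + 80 to s^2 + 2ζωₙs + ωₙ²: ωₙ = √80 ≈ 8.944 rad/s and ζ = 2/(2·√80) ≈ 0.1118.
%OS = 100·exp(−πζ/√(1−ζ²)) = 100·exp(−π·0.1118/√(1−0.1118²)) ≈ 70.2%.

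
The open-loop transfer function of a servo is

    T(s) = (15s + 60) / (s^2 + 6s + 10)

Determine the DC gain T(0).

Set s = 0: T(0) = (60) / (10) = 6.

T(0) = 6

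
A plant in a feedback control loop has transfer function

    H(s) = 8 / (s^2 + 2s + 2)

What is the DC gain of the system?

H(0) = 4

Set s = 0: H(0) = (8) / (2) = 4.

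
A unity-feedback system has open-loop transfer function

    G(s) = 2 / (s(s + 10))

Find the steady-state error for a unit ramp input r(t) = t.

G(s) has one pole at the origin.
This is a Type 1 system. Kv = lim_{s→0} s·G(s) = 2/10 = 1/5.
e_ss = 1/Kv = 1/(1/5) = 5.

e_ss = 5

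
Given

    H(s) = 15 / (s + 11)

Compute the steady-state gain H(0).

Set s = 0: H(0) = (15) / (11) = 15/11.

H(0) = 15/11 ≈ 1.364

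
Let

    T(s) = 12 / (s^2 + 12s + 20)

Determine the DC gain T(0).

Set s = 0: T(0) = (12) / (20) = 3/5.

T(0) = 3/5 ≈ 0.6000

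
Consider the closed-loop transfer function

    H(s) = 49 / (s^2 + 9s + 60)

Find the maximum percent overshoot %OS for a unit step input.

%OS ≈ 10.6%

Comparing s^2 + 9s + 60 to s^2 + 2ζωₙs + ωₙ²: ωₙ = √60 ≈ 7.746 rad/s and ζ = 9/(2·√60) ≈ 0.5809.
%OS = 100·exp(−πζ/√(1−ζ²)) = 100·exp(−π·0.5809/√(1−0.5809²)) ≈ 10.6%.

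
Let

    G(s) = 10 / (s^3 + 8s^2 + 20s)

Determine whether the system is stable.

The denominator s^3 + 8s^2 + 20s factors as s(s^2 + 8s + 20), giving poles at s = 0, -4 ± 2j.
Since the simple pole(s) at s = 0 lie on the jω-axis with none in the right half-plane, the system is marginally stable.

marginally stable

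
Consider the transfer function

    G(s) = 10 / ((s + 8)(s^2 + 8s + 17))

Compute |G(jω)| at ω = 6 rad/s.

Substitute s = j6: numerator = 10, denominator = -440 + j270.
|G(j6)| = |10| / |-440 + j270| = 10 / 516.24 ≈ 0.01937.

|G(j6)| ≈ 0.01937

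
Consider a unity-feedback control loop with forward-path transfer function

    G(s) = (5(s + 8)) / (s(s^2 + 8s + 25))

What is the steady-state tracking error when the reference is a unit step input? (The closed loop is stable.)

G(s) has one pole at the origin.
This is a Type 1 system; for a step input the steady-state error is zero.

e_ss = 0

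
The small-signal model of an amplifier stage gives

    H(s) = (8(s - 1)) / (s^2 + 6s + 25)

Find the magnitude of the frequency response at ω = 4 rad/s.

Substitute s = j4: numerator = -8 + j32, denominator = 9 + j24.
|H(j4)| = |-8 + j32| / |9 + j24| = 32.985 / 25.632 ≈ 1.287.

|H(j4)| ≈ 1.287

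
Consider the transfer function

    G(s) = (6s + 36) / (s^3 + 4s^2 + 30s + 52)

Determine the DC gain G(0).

Set s = 0: G(0) = (36) / (52) = 9/13.

G(0) = 9/13 ≈ 0.6923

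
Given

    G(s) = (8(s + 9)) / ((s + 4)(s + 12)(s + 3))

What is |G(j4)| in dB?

|G(j4)|_dB ≈ -13.1 dB

Substitute s = j4: numerator = 72 + j32, denominator = -160 + j320.
|G(j4)| = |72 + j32| / |-160 + j320| = 78.791 / 357.77 ≈ 0.2202.
In decibels: 20·log₁₀(0.2202) ≈ -13.1 dB.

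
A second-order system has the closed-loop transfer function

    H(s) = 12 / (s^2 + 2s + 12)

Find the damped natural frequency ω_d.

ω_d ≈ 3.317 rad/s

Comparing s^2 + 2s + 12 to s^2 + 2ζωₙs + ωₙ²: ωₙ = √12 ≈ 3.464 rad/s and ζ = 2/(2·√12) ≈ 0.2887.
ζωₙ = 2/2 = 1, so ω_d = ωₙ√(1−ζ²) = √(ωₙ² − (ζωₙ)²) = √(12 − 1²) = √11 ≈ 3.317 rad/s.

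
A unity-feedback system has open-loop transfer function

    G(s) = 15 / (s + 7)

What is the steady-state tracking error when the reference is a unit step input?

G(s) has no poles at the origin.
This is a Type 0 system. Kp = lim_{s→0} G(s) = 15/7.
e_ss = 1/(1 + Kp) = 1/(1 + 15/7) = 7/22 ≈ 0.3182.

e_ss = 0.3182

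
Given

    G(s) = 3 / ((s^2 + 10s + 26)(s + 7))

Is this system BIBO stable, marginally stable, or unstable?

The poles can be read from the denominator factors: s = -5 ± j, -7.
Since all poles lie strictly in the left half-plane, the system is stable.

stable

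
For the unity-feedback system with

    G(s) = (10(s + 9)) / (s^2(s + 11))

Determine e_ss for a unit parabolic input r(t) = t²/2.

G(s) has 2 poles at the origin.
This is a Type 2 system. Ka = lim_{s→0} s^2·G(s) = 90/11.
e_ss = 1/Ka = 1/(90/11) = 11/90 ≈ 0.1222.

e_ss = 0.1222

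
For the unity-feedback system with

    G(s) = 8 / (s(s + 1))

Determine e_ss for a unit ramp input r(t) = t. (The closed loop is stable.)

G(s) has one pole at the origin.
This is a Type 1 system. Kv = lim_{s→0} s·G(s) = 8/1.
e_ss = 1/Kv = 1/(8) = 1/8 ≈ 0.1250.

e_ss = 0.1250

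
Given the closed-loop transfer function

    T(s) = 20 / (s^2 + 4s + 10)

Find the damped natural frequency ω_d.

ω_d ≈ 2.449 rad/s

Comparing s^2 + 4s + 10 to s^2 + 2ζωₙs + ωₙ²: ωₙ = √10 ≈ 3.162 rad/s and ζ = 4/(2·√10) ≈ 0.6325.
ζωₙ = 4/2 = 2, so ω_d = ωₙ√(1−ζ²) = √(ωₙ² − (ζωₙ)²) = √(10 − 2²) = √6 ≈ 2.449 rad/s.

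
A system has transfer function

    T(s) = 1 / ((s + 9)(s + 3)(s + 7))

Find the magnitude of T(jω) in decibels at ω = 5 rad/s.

|T(j5)|_dB ≈ -54.3 dB

Substitute s = j5: numerator = 1, denominator = -286 + j430.
|T(j5)| = |1| / |-286 + j430| = 1 / 516.43 ≈ 0.001936.
In decibels: 20·log₁₀(0.001936) ≈ -54.3 dB.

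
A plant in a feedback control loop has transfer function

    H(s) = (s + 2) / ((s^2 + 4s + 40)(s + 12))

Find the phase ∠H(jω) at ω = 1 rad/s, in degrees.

∠H(j1) ≈ 15.95°

At s = j1: numerator = 2 + j1, denominator = 464 + j87.
∠H = ∠num − ∠den = 26.565° − (10.620°) = 15.95°.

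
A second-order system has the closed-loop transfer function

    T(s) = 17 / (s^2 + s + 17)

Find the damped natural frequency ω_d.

Comparing s^2 + s + 17 to s^2 + 2ζωₙs + ωₙ²: ωₙ = √17 ≈ 4.123 rad/s and ζ = 1/(2·√17) ≈ 0.1213.
ζωₙ = 1/2 = 0.5, so ω_d = ωₙ√(1−ζ²) = √(ωₙ² − (ζωₙ)²) = √(17 − 0.5²) = √16.75 ≈ 4.093 rad/s.

ω_d ≈ 4.093 rad/s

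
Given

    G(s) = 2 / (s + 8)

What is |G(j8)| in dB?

Substitute s = j8: numerator = 2, denominator = 8 + j8.
|G(j8)| = |2| / |8 + j8| = 2 / 11.314 ≈ 0.1768.
In decibels: 20·log₁₀(0.1768) ≈ -15.1 dB.

|G(j8)|_dB ≈ -15.1 dB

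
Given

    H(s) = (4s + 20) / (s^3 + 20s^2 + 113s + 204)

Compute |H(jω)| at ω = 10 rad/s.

Substitute s = j10: numerator = 20 + j40, denominator = -1796 + j130.
|H(j10)| = |20 + j40| / |-1796 + j130| = 44.721 / 1800.7 ≈ 0.02484.

|H(j10)| ≈ 0.02484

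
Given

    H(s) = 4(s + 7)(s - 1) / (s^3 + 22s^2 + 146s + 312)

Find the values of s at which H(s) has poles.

s = -5 + j, -5 - j, -12

The poles are the roots of the denominator s^3 + 22s^2 + 146s + 312 = 0.
Trying s = -12: the polynomial evaluates to 0, so (s + 12) is a factor.
Dividing out leaves s^2 + 10s + 26 = 0.
The quadratic formula then gives s = -5 ± 1j.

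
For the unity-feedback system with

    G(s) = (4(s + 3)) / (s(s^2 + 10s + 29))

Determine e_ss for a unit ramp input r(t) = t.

e_ss = 2.417

G(s) has one pole at the origin.
This is a Type 1 system. Kv = lim_{s→0} s·G(s) = 12/29.
e_ss = 1/Kv = 1/(12/29) = 29/12 ≈ 2.417.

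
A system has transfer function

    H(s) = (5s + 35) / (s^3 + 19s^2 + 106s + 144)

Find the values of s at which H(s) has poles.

s = -2, -9, -8

The poles are the roots of the denominator s^3 + 19s^2 + 106s + 144 = 0.
Trying s = -2: the polynomial evaluates to 0, so (s + 2) is a factor.
Dividing out leaves s^2 + 17s + 72 = 0.
Factoring the quadratic: (s + 9)(s + 8) = 0.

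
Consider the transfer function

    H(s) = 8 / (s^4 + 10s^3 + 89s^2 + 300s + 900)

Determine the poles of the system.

The poles are the roots of the denominator s^4 + 10s^3 + 89s^2 + 300s + 900 = 0.
No real roots exist; factor into two real quadratics: (s^2 + 4s + 20)(s^2 + 6s + 45) = 0.
Each quadratic gives a conjugate pair via the quadratic formula.

s = -2 ± 4j, -3 ± 6j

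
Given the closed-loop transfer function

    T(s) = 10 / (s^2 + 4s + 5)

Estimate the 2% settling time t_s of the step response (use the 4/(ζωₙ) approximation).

t_s ≈ 2 s

Comparing s^2 + 4s + 5 to s^2 + 2ζωₙs + ωₙ²: ωₙ = √5 ≈ 2.236 rad/s and ζ = 4/(2·√5) ≈ 0.8944.
ζωₙ = 4/2 = 2, so t_s ≈ 4/(ζωₙ) = 4/2 = 2 s.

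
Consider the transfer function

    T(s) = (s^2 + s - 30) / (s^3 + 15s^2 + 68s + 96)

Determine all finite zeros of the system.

Set the numerator to zero: s^2 + s - 30 = 0.
Factoring: (s + 6)(s - 5) = 0.

s = -6, 5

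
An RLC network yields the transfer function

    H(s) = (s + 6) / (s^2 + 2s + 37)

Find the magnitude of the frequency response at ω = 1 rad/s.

|H(j1)| ≈ 0.1687

Substitute s = j1: numerator = 6 + j1, denominator = 36 + j2.
|H(j1)| = |6 + j1| / |36 + j2| = 6.0828 / 36.056 ≈ 0.1687.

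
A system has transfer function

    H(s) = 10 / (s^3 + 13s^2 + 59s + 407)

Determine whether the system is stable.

The denominator s^3 + 13s^2 + 59s + 407 factors as (s + 11)(s^2 + 2s + 37), giving poles at s = -11, -1 + 6j, -1 - 6j.
Since all poles lie strictly in the left half-plane, the system is stable.

stable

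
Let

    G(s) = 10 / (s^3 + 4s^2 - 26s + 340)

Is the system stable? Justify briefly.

The denominator s^3 + 4s^2 - 26s + 340 factors as (s + 10)(s^2 - 6s + 34), giving poles at s = -10, 3 + 5j, 3 - 5j.
Since the pole(s) at s = 3 ± 5j lie in the right half-plane, the system is unstable.

unstable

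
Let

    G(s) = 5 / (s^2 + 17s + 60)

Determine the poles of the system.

s = -12, -5

The poles are the roots of the denominator s^2 + 17s + 60 = 0.
Factoring: (s + 12)(s + 5) = 0, so s = -12 and s = -5.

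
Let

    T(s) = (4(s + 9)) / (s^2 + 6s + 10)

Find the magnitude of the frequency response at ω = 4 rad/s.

|T(j4)| ≈ 1.592

Substitute s = j4: numerator = 36 + j16, denominator = -6 + j24.
|T(j4)| = |36 + j16| / |-6 + j24| = 39.395 / 24.739 ≈ 1.592.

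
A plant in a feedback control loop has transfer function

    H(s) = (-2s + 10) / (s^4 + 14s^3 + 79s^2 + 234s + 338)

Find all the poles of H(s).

The poles are the roots of the denominator s^4 + 14s^3 + 79s^2 + 234s + 338 = 0.
No real roots exist; factor into two real quadratics: (s^2 + 10s + 26)(s^2 + 4s + 13) = 0.
Each quadratic gives a conjugate pair via the quadratic formula.

s = -5 ± j, -2 ± 3j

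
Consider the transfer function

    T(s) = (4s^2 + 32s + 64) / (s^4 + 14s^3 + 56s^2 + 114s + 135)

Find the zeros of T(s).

s = -4, -4

Set the numerator to zero: 4s^2 + 32s + 64 = 0, i.e. 4·(s^2 + 8s + 16) = 0.
Factoring: (s + 4)^2 = 0.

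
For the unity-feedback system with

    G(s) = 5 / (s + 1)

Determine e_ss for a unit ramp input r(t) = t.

G(s) has no poles at the origin.
This is a Type 0 system; Kv = lim_{s→0} s·G(s) = 0, so the steady-state error for a ramp input is infinite.

e_ss = ∞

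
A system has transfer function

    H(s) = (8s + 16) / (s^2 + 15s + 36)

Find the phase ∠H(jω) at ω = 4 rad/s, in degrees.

∠H(j4) ≈ -8.130°

At s = j4: numerator = 16 + j32, denominator = 20 + j60.
∠H = ∠num − ∠den = 63.435° − (71.565°) = -8.130°.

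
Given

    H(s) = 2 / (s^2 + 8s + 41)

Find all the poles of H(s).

s = -4 + 5j, -4 - 5j

The poles are the roots of the denominator s^2 + 8s + 41 = 0.
Using the quadratic formula: s = (-8 ± √(-100))/2 = -4 ± 5j.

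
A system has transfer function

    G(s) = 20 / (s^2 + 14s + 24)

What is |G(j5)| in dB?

Substitute s = j5: numerator = 20, denominator = -1 + j70.
|G(j5)| = |20| / |-1 + j70| = 20 / 70.007 ≈ 0.2857.
In decibels: 20·log₁₀(0.2857) ≈ -10.9 dB.

|G(j5)|_dB ≈ -10.9 dB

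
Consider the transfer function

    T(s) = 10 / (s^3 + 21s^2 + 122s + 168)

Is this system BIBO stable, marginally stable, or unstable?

The denominator s^3 + 21s^2 + 122s + 168 factors as (s + 12)(s + 2)(s + 7), giving poles at s = -12, -2, -7.
Since all poles lie strictly in the left half-plane, the system is stable.

stable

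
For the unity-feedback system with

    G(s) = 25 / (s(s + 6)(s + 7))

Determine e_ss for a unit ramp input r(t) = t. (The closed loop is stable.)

G(s) has one pole at the origin.
This is a Type 1 system. Kv = lim_{s→0} s·G(s) = 25/42.
e_ss = 1/Kv = 1/(25/42) = 42/25 ≈ 1.680.

e_ss = 1.680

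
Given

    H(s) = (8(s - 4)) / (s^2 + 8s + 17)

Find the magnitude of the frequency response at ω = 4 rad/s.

Substitute s = j4: numerator = -32 + j32, denominator = 1 + j32.
|H(j4)| = |-32 + j32| / |1 + j32| = 45.255 / 32.016 ≈ 1.414.

|H(j4)| ≈ 1.414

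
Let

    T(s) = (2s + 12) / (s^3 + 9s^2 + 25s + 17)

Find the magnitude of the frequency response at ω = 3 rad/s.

|T(j3)| ≈ 0.1677

Substitute s = j3: numerator = 12 + j6, denominator = -64 + j48.
|T(j3)| = |12 + j6| / |-64 + j48| = 13.416 / 80 ≈ 0.1677.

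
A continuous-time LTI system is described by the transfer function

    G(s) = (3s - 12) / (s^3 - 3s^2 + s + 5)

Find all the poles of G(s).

The poles are the roots of the denominator s^3 - 3s^2 + s + 5 = 0.
Trying s = -1: the polynomial evaluates to 0, so (s + 1) is a factor.
Dividing out leaves s^2 - 4s + 5 = 0.
The quadratic formula then gives s = 2 ± 1j.

s = 2 ± j, -1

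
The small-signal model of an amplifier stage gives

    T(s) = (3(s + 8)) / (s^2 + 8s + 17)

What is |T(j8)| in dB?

Substitute s = j8: numerator = 24 + j24, denominator = -47 + j64.
|T(j8)| = |24 + j24| / |-47 + j64| = 33.941 / 79.404 ≈ 0.4274.
In decibels: 20·log₁₀(0.4274) ≈ -7.38 dB.

|T(j8)|_dB ≈ -7.38 dB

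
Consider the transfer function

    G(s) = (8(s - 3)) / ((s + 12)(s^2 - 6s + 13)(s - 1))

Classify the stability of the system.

unstable

The poles can be read from the denominator factors: s = -12, 3 ± 2j, 1.
Since the pole(s) at s = 3 ± 2j, 1 lie in the right half-plane, the system is unstable.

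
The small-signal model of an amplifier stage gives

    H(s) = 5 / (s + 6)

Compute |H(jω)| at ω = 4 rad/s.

|H(j4)| ≈ 0.6934

Substitute s = j4: numerator = 5, denominator = 6 + j4.
|H(j4)| = |5| / |6 + j4| = 5 / 7.2111 ≈ 0.6934.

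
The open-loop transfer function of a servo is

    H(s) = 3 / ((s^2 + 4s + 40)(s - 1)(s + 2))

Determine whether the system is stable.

unstable

The poles can be read from the denominator factors: s = -2 + 6j, -2 - 6j, 1, -2.
Since the pole(s) at s = 1 lie in the right half-plane, the system is unstable.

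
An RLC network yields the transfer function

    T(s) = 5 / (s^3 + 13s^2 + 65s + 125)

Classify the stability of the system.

The denominator s^3 + 13s^2 + 65s + 125 factors as (s^2 + 8s + 25)(s + 5), giving poles at s = -4 ± 3j, -5.
Since all poles lie strictly in the left half-plane, the system is stable.

stable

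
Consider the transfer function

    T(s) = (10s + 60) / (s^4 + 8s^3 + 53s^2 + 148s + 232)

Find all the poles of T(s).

The poles are the roots of the denominator s^4 + 8s^3 + 53s^2 + 148s + 232 = 0.
No real roots exist; factor into two real quadratics: (s^2 + 4s + 29)(s^2 + 4s + 8) = 0.
Each quadratic gives a conjugate pair via the quadratic formula.

s = -2 ± 5j, -2 ± 2j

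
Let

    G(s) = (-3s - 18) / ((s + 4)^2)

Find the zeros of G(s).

Set the numerator to zero: -3s - 18 = 0, i.e. -3·(s + 6) = 0.
So s = -6.

s = -6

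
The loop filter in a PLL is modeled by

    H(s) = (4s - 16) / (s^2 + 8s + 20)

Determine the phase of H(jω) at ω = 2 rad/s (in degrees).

At s = j2: numerator = -16 + j8, denominator = 16 + j16.
∠H = ∠num − ∠den = 153.43° − (45°) = 108.4°.

∠H(j2) ≈ 108.4°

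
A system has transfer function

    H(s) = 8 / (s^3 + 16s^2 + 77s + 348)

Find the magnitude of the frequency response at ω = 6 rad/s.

Substitute s = j6: numerator = 8, denominator = -228 + j246.
|H(j6)| = |8| / |-228 + j246| = 8 / 335.41 ≈ 0.02385.

|H(j6)| ≈ 0.02385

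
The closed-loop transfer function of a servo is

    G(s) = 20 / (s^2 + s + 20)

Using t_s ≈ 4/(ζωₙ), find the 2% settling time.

t_s ≈ 8 s

Comparing s^2 + s + 20 to s^2 + 2ζωₙs + ωₙ²: ωₙ = √20 ≈ 4.472 rad/s and ζ = 1/(2·√20) ≈ 0.1118.
ζωₙ = 1/2 = 0.5, so t_s ≈ 4/(ζωₙ) = 4/0.5 = 8 s.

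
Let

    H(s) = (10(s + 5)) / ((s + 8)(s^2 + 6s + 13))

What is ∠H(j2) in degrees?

∠H(j2) ≈ -45.36°

At s = j2: numerator = 50 + j20, denominator = 48 + j114.
∠H = ∠num − ∠den = 21.801° − (67.166°) = -45.36°.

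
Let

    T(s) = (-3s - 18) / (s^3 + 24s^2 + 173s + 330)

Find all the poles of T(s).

The poles are the roots of the denominator s^3 + 24s^2 + 173s + 330 = 0.
Trying s = -11: the polynomial evaluates to 0, so (s + 11) is a factor.
Dividing out leaves s^2 + 13s + 30 = 0.
Factoring the quadratic: (s + 10)(s + 3) = 0.

s = -11, -10, -3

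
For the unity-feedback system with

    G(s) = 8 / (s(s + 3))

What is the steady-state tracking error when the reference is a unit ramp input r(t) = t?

e_ss = 0.3750

G(s) has one pole at the origin.
This is a Type 1 system. Kv = lim_{s→0} s·G(s) = 8/3.
e_ss = 1/Kv = 1/(8/3) = 3/8 ≈ 0.3750.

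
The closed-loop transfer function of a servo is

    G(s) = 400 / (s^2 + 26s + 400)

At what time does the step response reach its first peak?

Comparing s^2 + 26s + 400 to s^2 + 2ζωₙs + ωₙ²: ωₙ = 20 rad/s and ζ = 26/(2·20) = 0.65.
ζωₙ = 26/2 = 13, so ω_d = ωₙ√(1−ζ²) = √(ωₙ² − (ζωₙ)²) = √(400 − 13²) = √231 ≈ 15.20 rad/s.
t_p = π/ω_d = π/15.20 ≈ 0.2067 s.

t_p ≈ 0.2067 s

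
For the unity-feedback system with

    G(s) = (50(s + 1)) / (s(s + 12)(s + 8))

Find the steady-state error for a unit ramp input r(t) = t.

e_ss = 1.920

G(s) has one pole at the origin.
This is a Type 1 system. Kv = lim_{s→0} s·G(s) = 50/96 = 25/48.
e_ss = 1/Kv = 1/(25/48) = 48/25 ≈ 1.920.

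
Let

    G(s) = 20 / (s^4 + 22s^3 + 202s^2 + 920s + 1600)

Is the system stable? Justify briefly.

stable

The denominator s^4 + 22s^3 + 202s^2 + 920s + 1600 factors as (s^2 + 10s + 50)(s + 4)(s + 8), giving poles at s = -5 + 5j, -5 - 5j, -4, -8.
Since all poles lie strictly in the left half-plane, the system is stable.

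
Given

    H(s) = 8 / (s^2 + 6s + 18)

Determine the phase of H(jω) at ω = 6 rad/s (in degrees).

At s = j6: numerator = 8, denominator = -18 + j36.
∠H = ∠num − ∠den = 0° − (116.57°) = -116.6°.

∠H(j6) ≈ -116.6°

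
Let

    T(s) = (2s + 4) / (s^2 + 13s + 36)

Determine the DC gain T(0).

Set s = 0: T(0) = (4) / (36) = 1/9.

T(0) = 1/9 ≈ 0.1111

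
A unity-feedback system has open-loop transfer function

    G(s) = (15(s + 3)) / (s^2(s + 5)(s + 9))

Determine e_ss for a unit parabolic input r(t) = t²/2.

G(s) has 2 poles at the origin.
This is a Type 2 system. Ka = lim_{s→0} s^2·G(s) = 45/45 = 1.
e_ss = 1/Ka = 1/(1) = 1.

e_ss = 1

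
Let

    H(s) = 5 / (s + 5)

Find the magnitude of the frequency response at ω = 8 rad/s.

Substitute s = j8: numerator = 5, denominator = 5 + j8.
|H(j8)| = |5| / |5 + j8| = 5 / 9.4340 ≈ 0.5300.

|H(j8)| ≈ 0.5300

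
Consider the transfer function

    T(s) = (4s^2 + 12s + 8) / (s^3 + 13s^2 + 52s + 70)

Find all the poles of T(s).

s = -3 + j, -3 - j, -7

The poles are the roots of the denominator s^3 + 13s^2 + 52s + 70 = 0.
Trying s = -7: the polynomial evaluates to 0, so (s + 7) is a factor.
Dividing out leaves s^2 + 6s + 10 = 0.
The quadratic formula then gives s = -3 ± 1j.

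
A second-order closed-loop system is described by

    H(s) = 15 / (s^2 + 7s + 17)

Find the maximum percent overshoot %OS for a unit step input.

Comparing s^2 + 7s + 17 to s^2 + 2ζωₙs + ωₙ²: ωₙ = √17 ≈ 4.123 rad/s and ζ = 7/(2·√17) ≈ 0.8489.
%OS = 100·exp(−πζ/√(1−ζ²)) = 100·exp(−π·0.8489/√(1−0.8489²)) ≈ 0.644%.

%OS ≈ 0.644%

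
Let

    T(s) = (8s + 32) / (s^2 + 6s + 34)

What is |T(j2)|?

|T(j2)| ≈ 1.107

Substitute s = j2: numerator = 32 + j16, denominator = 30 + j12.
|T(j2)| = |32 + j16| / |30 + j12| = 35.777 / 32.311 ≈ 1.107.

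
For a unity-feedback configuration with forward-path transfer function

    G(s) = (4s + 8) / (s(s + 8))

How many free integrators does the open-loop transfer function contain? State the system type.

Type 1

The denominator has 1 factor of s at the origin (free integrator), so this is a Type 1 system.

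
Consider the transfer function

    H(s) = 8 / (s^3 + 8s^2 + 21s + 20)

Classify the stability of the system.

stable

The denominator s^3 + 8s^2 + 21s + 20 factors as (s^2 + 4s + 5)(s + 4), giving poles at s = -2 + j, -2 - j, -4.
Since all poles lie strictly in the left half-plane, the system is stable.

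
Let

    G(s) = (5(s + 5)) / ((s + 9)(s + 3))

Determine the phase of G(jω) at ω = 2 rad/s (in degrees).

∠G(j2) ≈ -24.42°

At s = j2: numerator = 25 + j10, denominator = 23 + j24.
∠G = ∠num − ∠den = 21.801° − (46.219°) = -24.42°.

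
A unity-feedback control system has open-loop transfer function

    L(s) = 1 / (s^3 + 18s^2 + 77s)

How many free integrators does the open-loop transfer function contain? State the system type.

Type 1

Factor s from the denominator: s^3 + 18s^2 + 77s = s·(s^2 + 18s + 77).
There is 1 pole at the origin, so the system is Type 1.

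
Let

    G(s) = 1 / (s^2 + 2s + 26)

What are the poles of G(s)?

The poles are the roots of the denominator s^2 + 2s + 26 = 0.
Using the quadratic formula: s = (-2 ± √(-100))/2 = -1 ± 5j.

s = -1 + 5j, -1 - 5j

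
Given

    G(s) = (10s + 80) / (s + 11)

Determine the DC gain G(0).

G(0) = 80/11 ≈ 7.273

Set s = 0: G(0) = (80) / (11) = 80/11.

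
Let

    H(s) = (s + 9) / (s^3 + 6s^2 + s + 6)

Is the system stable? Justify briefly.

The denominator s^3 + 6s^2 + s + 6 factors as (s^2 + 1)(s + 6), giving poles at s = j, -j, -6.
Since the simple pole(s) at s = ±j lie on the jω-axis with none in the right half-plane, the system is marginally stable.

marginally stable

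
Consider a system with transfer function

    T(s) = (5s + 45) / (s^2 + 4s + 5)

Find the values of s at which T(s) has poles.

The poles are the roots of the denominator s^2 + 4s + 5 = 0.
Using the quadratic formula: s = (-4 ± √(-4))/2 = -2 ± 1j.

s = -2 ± j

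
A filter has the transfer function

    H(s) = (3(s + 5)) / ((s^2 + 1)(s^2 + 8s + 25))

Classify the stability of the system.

marginally stable

The poles can be read from the denominator factors: s = j, -j, -4 + 3j, -4 - 3j.
Since the simple pole(s) at s = j, -j lie on the jω-axis with none in the right half-plane, the system is marginally stable.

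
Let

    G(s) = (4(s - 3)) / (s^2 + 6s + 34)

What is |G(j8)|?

|G(j8)| ≈ 0.6038

Substitute s = j8: numerator = -12 + j32, denominator = -30 + j48.
|G(j8)| = |-12 + j32| / |-30 + j48| = 34.176 / 56.604 ≈ 0.6038.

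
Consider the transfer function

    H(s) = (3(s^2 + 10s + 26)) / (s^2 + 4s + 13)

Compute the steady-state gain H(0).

Set s = 0: H(0) = (78) / (13) = 6.

H(0) = 6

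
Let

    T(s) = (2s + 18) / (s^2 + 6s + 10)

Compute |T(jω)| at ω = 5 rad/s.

|T(j5)| ≈ 0.6139

Substitute s = j5: numerator = 18 + j10, denominator = -15 + j30.
|T(j5)| = |18 + j10| / |-15 + j30| = 20.591 / 33.541 ≈ 0.6139.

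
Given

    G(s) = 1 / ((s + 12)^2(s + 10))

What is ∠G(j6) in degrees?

At s = j6: numerator = 1, denominator = 216 + j2088.
∠G = ∠num − ∠den = 0° − (84.094°) = -84.09°.

∠G(j6) ≈ -84.09°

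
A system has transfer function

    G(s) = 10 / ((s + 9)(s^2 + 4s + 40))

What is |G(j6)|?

|G(j6)| ≈ 0.03800

Substitute s = j6: numerator = 10, denominator = -108 + j240.
|G(j6)| = |10| / |-108 + j240| = 10 / 263.18 ≈ 0.03800.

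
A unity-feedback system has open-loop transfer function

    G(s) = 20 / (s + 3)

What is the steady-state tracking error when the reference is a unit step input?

G(s) has no poles at the origin.
This is a Type 0 system. Kp = lim_{s→0} G(s) = 20/3.
e_ss = 1/(1 + Kp) = 1/(1 + 20/3) = 3/23 ≈ 0.1304.

e_ss = 0.1304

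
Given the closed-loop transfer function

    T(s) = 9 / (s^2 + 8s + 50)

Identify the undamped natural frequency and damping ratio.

Compare the denominator to the standard form s^2 + 2ζωₙs + ωₙ².
ωₙ² = 50, so ωₙ = √50 ≈ 7.071 rad/s.
2ζωₙ = 8, so ζ = 8/(2·√50) ≈ 0.5657.
With ζ = 0.5657 the response is underdamped.

ωₙ ≈ 7.071 rad/s, ζ ≈ 0.5657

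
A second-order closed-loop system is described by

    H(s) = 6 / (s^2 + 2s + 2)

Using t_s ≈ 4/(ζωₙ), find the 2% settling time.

Comparing s^2 + 2s + 2 to s^2 + 2ζωₙs + ωₙ²: ωₙ = √2 ≈ 1.414 rad/s and ζ = 2/(2·√2) ≈ 0.7071.
ζωₙ = 2/2 = 1, so t_s ≈ 4/(ζωₙ) = 4/1 = 4 s.

t_s ≈ 4 s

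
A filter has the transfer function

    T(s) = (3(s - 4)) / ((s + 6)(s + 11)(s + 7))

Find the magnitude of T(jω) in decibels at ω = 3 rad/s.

Substitute s = j3: numerator = -12 + j9, denominator = 246 + j528.
|T(j3)| = |-12 + j9| / |246 + j528| = 15 / 582.49 ≈ 0.02575.
In decibels: 20·log₁₀(0.02575) ≈ -31.8 dB.

|T(j3)|_dB ≈ -31.8 dB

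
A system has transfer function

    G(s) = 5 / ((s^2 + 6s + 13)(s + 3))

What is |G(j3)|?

|G(j3)| ≈ 0.06391

Substitute s = j3: numerator = 5, denominator = -42 + j66.
|G(j3)| = |5| / |-42 + j66| = 5 / 78.230 ≈ 0.06391.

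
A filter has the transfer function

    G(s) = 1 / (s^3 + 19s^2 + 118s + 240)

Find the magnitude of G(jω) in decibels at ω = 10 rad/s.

|G(j10)|_dB ≈ -64.5 dB

Substitute s = j10: numerator = 1, denominator = -1660 + j180.
|G(j10)| = |1| / |-1660 + j180| = 1 / 1669.7 ≈ 0.0005989.
In decibels: 20·log₁₀(0.0005989) ≈ -64.5 dB.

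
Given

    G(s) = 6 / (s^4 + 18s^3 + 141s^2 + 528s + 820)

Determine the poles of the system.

The poles are the roots of the denominator s^4 + 18s^3 + 141s^2 + 528s + 820 = 0.
No real roots exist; factor into two real quadratics: (s^2 + 10s + 41)(s^2 + 8s + 20) = 0.
Each quadratic gives a conjugate pair via the quadratic formula.

s = -5 + 4j, -5 - 4j, -4 + 2j, -4 - 2j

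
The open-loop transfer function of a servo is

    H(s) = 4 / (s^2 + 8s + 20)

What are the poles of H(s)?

The poles are the roots of the denominator s^2 + 8s + 20 = 0.
Using the quadratic formula: s = (-8 ± √(-16))/2 = -4 ± 2j.

s = -4 ± 2j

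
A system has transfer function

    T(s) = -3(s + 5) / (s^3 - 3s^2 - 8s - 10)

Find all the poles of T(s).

The poles are the roots of the denominator s^3 - 3s^2 - 8s - 10 = 0.
Trying s = 5: the polynomial evaluates to 0, so (s - 5) is a factor.
Dividing out leaves s^2 + 2s + 2 = 0.
The quadratic formula then gives s = -1 ± 1j.

s = 5, -1 ± j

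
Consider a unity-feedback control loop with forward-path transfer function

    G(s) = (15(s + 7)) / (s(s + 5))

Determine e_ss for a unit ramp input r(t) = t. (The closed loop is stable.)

G(s) has one pole at the origin.
This is a Type 1 system. Kv = lim_{s→0} s·G(s) = 105/5 = 21.
e_ss = 1/Kv = 1/(21) = 1/21 ≈ 0.04762.

e_ss = 0.04762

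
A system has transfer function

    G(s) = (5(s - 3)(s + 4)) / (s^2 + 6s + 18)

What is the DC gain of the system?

Set s = 0: G(0) = (-60) / (18) = -10/3.

G(0) = -10/3 ≈ -3.333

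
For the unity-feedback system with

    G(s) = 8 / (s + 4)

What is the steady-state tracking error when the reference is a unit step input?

G(s) has no poles at the origin.
This is a Type 0 system. Kp = lim_{s→0} G(s) = 8/4 = 2.
e_ss = 1/(1 + Kp) = 1/(1 + 2) = 1/3 ≈ 0.3333.

e_ss = 0.3333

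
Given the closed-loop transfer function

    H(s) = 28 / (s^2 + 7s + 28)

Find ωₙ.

ωₙ ≈ 5.292 rad/s

Compare the denominator to the standard form s^2 + 2ζωₙs + ωₙ².
ωₙ² = 28, so ωₙ = √28 ≈ 5.292 rad/s.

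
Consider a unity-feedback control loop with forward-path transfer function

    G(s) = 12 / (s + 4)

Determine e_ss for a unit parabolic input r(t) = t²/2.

G(s) has no poles at the origin.
This is a Type 0 system; Ka = lim_{s→0} s^2·G(s) = 0, so the steady-state error for a parabola input is infinite.

e_ss = ∞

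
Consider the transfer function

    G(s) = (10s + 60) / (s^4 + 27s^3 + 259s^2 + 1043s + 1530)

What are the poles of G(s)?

s = -9, -4 ± j, -10

The poles are the roots of the denominator s^4 + 27s^3 + 259s^2 + 1043s + 1530 = 0.
Trying s = -9: the polynomial evaluates to 0, so (s + 9) is a factor.
Dividing out leaves s^3 + 18s^2 + 97s + 170 = 0.
This factors further as (s^2 + 8s + 17)(s + 10) = 0.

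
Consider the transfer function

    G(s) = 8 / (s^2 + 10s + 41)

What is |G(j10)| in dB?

|G(j10)|_dB ≈ -23.2 dB

Substitute s = j10: numerator = 8, denominator = -59 + j100.
|G(j10)| = |8| / |-59 + j100| = 8 / 116.11 ≈ 0.06890.
In decibels: 20·log₁₀(0.06890) ≈ -23.2 dB.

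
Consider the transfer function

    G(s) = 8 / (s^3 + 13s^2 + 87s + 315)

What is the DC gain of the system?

G(0) = 8/315 ≈ 0.02540

Set s = 0: G(0) = (8) / (315) = 8/315.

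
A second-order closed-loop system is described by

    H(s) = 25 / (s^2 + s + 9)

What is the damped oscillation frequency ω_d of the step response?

ω_d ≈ 2.958 rad/s

Comparing s^2 + s + 9 to s^2 + 2ζωₙs + ωₙ²: ωₙ = 3 rad/s and ζ = 1/(2·3) ≈ 0.1667.
ζωₙ = 1/2 = 0.5, so ω_d = ωₙ√(1−ζ²) = √(ωₙ² − (ζωₙ)²) = √(9 − 0.5²) = √8.75 ≈ 2.958 rad/s.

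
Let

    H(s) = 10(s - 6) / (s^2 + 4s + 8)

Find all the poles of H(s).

s = -2 ± 2j

The poles are the roots of the denominator s^2 + 4s + 8 = 0.
Using the quadratic formula: s = (-4 ± √(-16))/2 = -2 ± 2j.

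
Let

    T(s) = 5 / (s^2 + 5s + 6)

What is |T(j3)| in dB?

Substitute s = j3: numerator = 5, denominator = -3 + j15.
|T(j3)| = |5| / |-3 + j15| = 5 / 15.297 ≈ 0.3269.
In decibels: 20·log₁₀(0.3269) ≈ -9.71 dB.

|T(j3)|_dB ≈ -9.71 dB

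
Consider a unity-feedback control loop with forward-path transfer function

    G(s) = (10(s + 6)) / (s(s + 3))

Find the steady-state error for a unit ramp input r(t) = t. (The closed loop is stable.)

e_ss = 0.05000

G(s) has one pole at the origin.
This is a Type 1 system. Kv = lim_{s→0} s·G(s) = 60/3 = 20.
e_ss = 1/Kv = 1/(20) = 1/20 ≈ 0.05000.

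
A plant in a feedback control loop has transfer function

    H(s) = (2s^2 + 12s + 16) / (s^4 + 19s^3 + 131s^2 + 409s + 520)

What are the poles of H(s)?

The poles are the roots of the denominator s^4 + 19s^3 + 131s^2 + 409s + 520 = 0.
Trying s = -5: the polynomial evaluates to 0, so (s + 5) is a factor.
Dividing out leaves s^3 + 14s^2 + 61s + 104 = 0.
This factors further as (s + 8)(s^2 + 6s + 13) = 0.

s = -5, -8, -3 + 2j, -3 - 2j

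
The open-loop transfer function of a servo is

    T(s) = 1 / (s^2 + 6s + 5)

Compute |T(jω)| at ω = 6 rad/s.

Substitute s = j6: numerator = 1, denominator = -31 + j36.
|T(j6)| = |1| / |-31 + j36| = 1 / 47.508 ≈ 0.02105.

|T(j6)| ≈ 0.02105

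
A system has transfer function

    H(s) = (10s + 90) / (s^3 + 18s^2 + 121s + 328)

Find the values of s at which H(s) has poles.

The poles are the roots of the denominator s^3 + 18s^2 + 121s + 328 = 0.
Trying s = -8: the polynomial evaluates to 0, so (s + 8) is a factor.
Dividing out leaves s^2 + 10s + 41 = 0.
The quadratic formula then gives s = -5 ± 4j.

s = -8, -5 ± 4j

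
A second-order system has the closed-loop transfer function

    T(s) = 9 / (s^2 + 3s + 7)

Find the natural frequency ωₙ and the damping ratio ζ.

ωₙ ≈ 2.646 rad/s, ζ ≈ 0.5669

Compare the denominator to the standard form s^2 + 2ζωₙs + ωₙ².
ωₙ² = 7, so ωₙ = √7 ≈ 2.646 rad/s.
2ζωₙ = 3, so ζ = 3/(2·√7) ≈ 0.5669.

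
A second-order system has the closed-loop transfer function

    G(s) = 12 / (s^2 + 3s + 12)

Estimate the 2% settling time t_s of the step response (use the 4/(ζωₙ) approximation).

t_s ≈ 2.667 s

Comparing s^2 + 3s + 12 to s^2 + 2ζωₙs + ωₙ²: ωₙ = √12 ≈ 3.464 rad/s and ζ = 3/(2·√12) ≈ 0.4330.
ζωₙ = 3/2 = 1.5, so t_s ≈ 4/(ζωₙ) = 4/1.5 ≈ 2.667 s.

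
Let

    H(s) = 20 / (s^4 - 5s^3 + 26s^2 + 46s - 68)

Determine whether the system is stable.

The denominator s^4 - 5s^3 + 26s^2 + 46s - 68 factors as (s - 1)(s^2 - 6s + 34)(s + 2), giving poles at s = 1, 3 ± 5j, -2.
Since the pole(s) at s = 1, 3 + 5j, 3 - 5j lie in the right half-plane, the system is unstable.

unstable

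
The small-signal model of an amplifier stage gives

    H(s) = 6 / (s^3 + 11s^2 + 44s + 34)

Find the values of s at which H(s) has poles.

The poles are the roots of the denominator s^3 + 11s^2 + 44s + 34 = 0.
Trying s = -1: the polynomial evaluates to 0, so (s + 1) is a factor.
Dividing out leaves s^2 + 10s + 34 = 0.
The quadratic formula then gives s = -5 ± 3j.

s = -5 + 3j, -5 - 3j, -1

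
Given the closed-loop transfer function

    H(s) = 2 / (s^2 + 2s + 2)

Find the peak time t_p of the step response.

t_p ≈ 3.142 s

Comparing s^2 + 2s + 2 to s^2 + 2ζωₙs + ωₙ²: ωₙ = √2 ≈ 1.414 rad/s and ζ = 2/(2·√2) ≈ 0.7071.
ζωₙ = 2/2 = 1, so ω_d = ωₙ√(1−ζ²) = √(ωₙ² − (ζωₙ)²) = √(2 − 1²) = √1 = 1 rad/s.
t_p = π/ω_d = π/1 ≈ 3.142 s.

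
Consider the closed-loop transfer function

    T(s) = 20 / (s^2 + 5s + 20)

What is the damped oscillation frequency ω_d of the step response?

ω_d ≈ 3.708 rad/s

Comparing s^2 + 5s + 20 to s^2 + 2ζωₙs + ωₙ²: ωₙ = √20 ≈ 4.472 rad/s and ζ = 5/(2·√20) ≈ 0.5590.
ζωₙ = 5/2 = 2.5, so ω_d = ωₙ√(1−ζ²) = √(ωₙ² − (ζωₙ)²) = √(20 − 2.5²) = √13.75 ≈ 3.708 rad/s.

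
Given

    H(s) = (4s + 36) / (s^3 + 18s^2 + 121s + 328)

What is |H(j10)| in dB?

Substitute s = j10: numerator = 36 + j40, denominator = -1472 + j210.
|H(j10)| = |36 + j40| / |-1472 + j210| = 53.814 / 1486.9 ≈ 0.03619.
In decibels: 20·log₁₀(0.03619) ≈ -28.8 dB.

|H(j10)|_dB ≈ -28.8 dB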